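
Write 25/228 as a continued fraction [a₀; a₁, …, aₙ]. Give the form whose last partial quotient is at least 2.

[0; 9, 8, 3]

25 = 0*228 + 25
228 = 9*25 + 3
25 = 8*3 + 1
3 = 3*1 + 0  (stop)
So 25/228 = [0; 9, 8, 3].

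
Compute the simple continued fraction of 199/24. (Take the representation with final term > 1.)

199 = 8·24 + 7
24 = 3·7 + 3
7 = 2·3 + 1
3 = 3·1 + 0  (stop)
So 199/24 = [8; 3, 2, 3].

[8; 3, 2, 3]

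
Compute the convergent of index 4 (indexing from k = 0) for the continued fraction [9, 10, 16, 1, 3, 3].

Using pₖ = aₖpₖ₋₁ + pₖ₋₂, qₖ = aₖqₖ₋₁ + qₖ₋₂ (with p₋₁=1, p₋₂=0, q₋₁=0, q₋₂=1):
  k=0: a=9, p=9, q=1
  k=1: a=10, p=91, q=10
  k=2: a=16, p=1465, q=161
  k=3: a=1, p=1556, q=171
  k=4: a=3, p=6133, q=674

6133/674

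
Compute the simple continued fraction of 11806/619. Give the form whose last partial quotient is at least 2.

11806 = 19×619 + 45
619 = 13×45 + 34
45 = 1×34 + 11
34 = 3×11 + 1
11 = 11×1 + 0  (stop)
So 11806/619 = [19; 13, 1, 3, 11].

[19; 13, 1, 3, 11]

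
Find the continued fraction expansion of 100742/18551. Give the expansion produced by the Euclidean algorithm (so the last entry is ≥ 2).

100742 = 5*18551 + 7987
18551 = 2*7987 + 2577
7987 = 3*2577 + 256
2577 = 10*256 + 17
256 = 15*17 + 1
17 = 17*1 + 0  (stop)
So 100742/18551 = [5; 2, 3, 10, 15, 17].

[5; 2, 3, 10, 15, 17]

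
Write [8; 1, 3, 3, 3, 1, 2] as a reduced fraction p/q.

1359/155

Using pₖ = aₖpₖ₋₁ + pₖ₋₂ and qₖ = aₖqₖ₋₁ + qₖ₋₂:
  k=0: a=8, p=8, q=1
  k=1: a=1, p=9, q=1
  k=2: a=3, p=35, q=4
  k=3: a=3, p=114, q=13
  k=4: a=3, p=377, q=43
  k=5: a=1, p=491, q=56
  k=6: a=2, p=1359, q=155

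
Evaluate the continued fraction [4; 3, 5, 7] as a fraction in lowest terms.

Using pₖ = aₖpₖ₋₁ + pₖ₋₂ and qₖ = aₖqₖ₋₁ + qₖ₋₂:
  k=0: a=4, p=4, q=1
  k=1: a=3, p=13, q=3
  k=2: a=5, p=69, q=16
  k=3: a=7, p=496, q=115

496/115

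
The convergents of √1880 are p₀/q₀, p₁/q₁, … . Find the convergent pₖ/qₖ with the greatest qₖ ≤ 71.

√1880 = [43; 2, 1, 3, 1, 2, 86, …] (period length 6).
Convergents:
  p_0/q_0 = 43/1
  p_1/q_1 = 87/2
  p_2/q_2 = 130/3
  p_3/q_3 = 477/11
  p_4/q_4 = 607/14
  p_5/q_5 = 1691/39
  p_6/q_6 = 146033/3368
q_5 = 39 ≤ 71 < 3368 = q_6, so the answer is 1691/39.

1691/39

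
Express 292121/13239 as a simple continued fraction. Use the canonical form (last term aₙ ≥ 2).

[22; 15, 2, 1, 14, 2, 9]

292121 = 22*13239 + 863
13239 = 15*863 + 294
863 = 2*294 + 275
294 = 1*275 + 19
275 = 14*19 + 9
19 = 2*9 + 1
9 = 9*1 + 0  (stop)
So 292121/13239 = [22; 15, 2, 1, 14, 2, 9].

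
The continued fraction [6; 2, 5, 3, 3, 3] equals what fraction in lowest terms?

2473/383

Fold from the inside: start with 3/1.
  3 + 1/3 = 10/3
  3 + 3/10 = 33/10
  5 + 10/33 = 175/33
  2 + 33/175 = 383/175
  6 + 175/383 = 2473/383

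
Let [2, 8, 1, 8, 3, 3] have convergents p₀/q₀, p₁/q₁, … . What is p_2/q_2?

Using pₖ = aₖpₖ₋₁ + pₖ₋₂, qₖ = aₖqₖ₋₁ + qₖ₋₂ (with p₋₁=1, p₋₂=0, q₋₁=0, q₋₂=1):
  k=0: a=2, p=2, q=1
  k=1: a=8, p=17, q=8
  k=2: a=1, p=19, q=9

19/9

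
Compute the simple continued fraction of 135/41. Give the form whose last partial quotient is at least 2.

135 = 3·41 + 12
41 = 3·12 + 5
12 = 2·5 + 2
5 = 2·2 + 1
2 = 2·1 + 0  (stop)
So 135/41 = [3; 3, 2, 2, 2].

[3; 3, 2, 2, 2]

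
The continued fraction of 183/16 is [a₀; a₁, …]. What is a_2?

3

183 = 11·16 + 7   →  a_0 = 11
16 = 2·7 + 2   →  a_1 = 2
7 = 3·2 + 1   →  a_2 = 3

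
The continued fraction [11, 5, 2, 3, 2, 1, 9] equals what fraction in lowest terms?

13555/1212

Fold from the inside: start with 9/1.
  1 + 1/9 = 10/9
  2 + 9/10 = 29/10
  3 + 10/29 = 97/29
  2 + 29/97 = 223/97
  5 + 97/223 = 1212/223
  11 + 223/1212 = 13555/1212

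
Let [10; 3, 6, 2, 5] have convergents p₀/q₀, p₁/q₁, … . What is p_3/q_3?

Using pₖ = aₖpₖ₋₁ + pₖ₋₂, qₖ = aₖqₖ₋₁ + qₖ₋₂ (with p₋₁=1, p₋₂=0, q₋₁=0, q₋₂=1):
  k=0: a=10, p=10, q=1
  k=1: a=3, p=31, q=3
  k=2: a=6, p=196, q=19
  k=3: a=2, p=423, q=41

423/41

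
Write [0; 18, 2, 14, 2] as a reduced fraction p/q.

60/1109

Using pₖ = aₖpₖ₋₁ + pₖ₋₂ and qₖ = aₖqₖ₋₁ + qₖ₋₂:
  k=0: a=0, p=0, q=1
  k=1: a=18, p=1, q=18
  k=2: a=2, p=2, q=37
  k=3: a=14, p=29, q=536
  k=4: a=2, p=60, q=1109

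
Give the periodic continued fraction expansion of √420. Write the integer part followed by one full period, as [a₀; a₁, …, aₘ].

a₀ = ⌊√420⌋ = 20.

[20; 2, 40]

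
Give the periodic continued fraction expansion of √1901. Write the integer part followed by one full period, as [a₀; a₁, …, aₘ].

a₀ = ⌊√1901⌋ = 43.
With m₀=0, d₀=1 and mₖ₊₁ = dₖaₖ − mₖ, dₖ₊₁ = (n − mₖ₊₁²)/dₖ, aₖ₊₁ = ⌊(a₀+mₖ₊₁)/dₖ₊₁⌋:
  k=1: m=43, d=52, a=1
  k=2: m=9, d=35, a=1
  k=3: m=26, d=35, a=1
  k=4: m=9, d=52, a=1
  k=5: m=43, d=1, a=86
d=1 and a=2a₀=86 at k=5, so the next step gives (m, d) = (43, 52) again — its k=1 value — and the period has length 5.

[43; 1, 1, 1, 1, 86]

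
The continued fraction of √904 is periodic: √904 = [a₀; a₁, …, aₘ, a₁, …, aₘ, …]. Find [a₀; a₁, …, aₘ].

a₀ = ⌊√904⌋ = 30.
With m₀=0, d₀=1 and mₖ₊₁ = dₖaₖ − mₖ, dₖ₊₁ = (n − mₖ₊₁²)/dₖ, aₖ₊₁ = ⌊(a₀+mₖ₊₁)/dₖ₊₁⌋:
  k=1: m=30, d=4, a=15
  k=2: m=30, d=1, a=60
d=1 and a=2a₀=60 at k=2, so the next step gives (m, d) = (30, 4) again — its k=1 value — and the period has length 2.

[30; 15, 60]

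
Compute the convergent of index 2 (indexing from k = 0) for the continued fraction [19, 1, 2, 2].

Using pₖ = aₖpₖ₋₁ + pₖ₋₂, qₖ = aₖqₖ₋₁ + qₖ₋₂ (with p₋₁=1, p₋₂=0, q₋₁=0, q₋₂=1):
  k=0: a=19, p=19, q=1
  k=1: a=1, p=20, q=1
  k=2: a=2, p=59, q=3

59/3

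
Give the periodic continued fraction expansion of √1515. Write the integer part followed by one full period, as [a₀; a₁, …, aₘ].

a₀ = ⌊√1515⌋ = 38.
With m₀=0, d₀=1 and mₖ₊₁ = dₖaₖ − mₖ, dₖ₊₁ = (n − mₖ₊₁²)/dₖ, aₖ₊₁ = ⌊(a₀+mₖ₊₁)/dₖ₊₁⌋:
  k=1: m=38, d=71, a=1
  k=2: m=33, d=6, a=11
  k=3: m=33, d=71, a=1
  k=4: m=38, d=1, a=76
d=1 and a=2a₀=76 at k=4, so the next step gives (m, d) = (38, 71) again — its k=1 value — and the period has length 4.

[38; 1, 11, 1, 76]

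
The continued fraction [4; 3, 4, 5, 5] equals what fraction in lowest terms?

Fold from the inside: start with 5/1.
  5 + 1/5 = 26/5
  4 + 5/26 = 109/26
  3 + 26/109 = 353/109
  4 + 109/353 = 1521/353

1521/353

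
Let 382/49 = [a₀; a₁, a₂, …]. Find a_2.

382 = 7·49 + 39   →  a_0 = 7
49 = 1·39 + 10   →  a_1 = 1
39 = 3·10 + 9   →  a_2 = 3

3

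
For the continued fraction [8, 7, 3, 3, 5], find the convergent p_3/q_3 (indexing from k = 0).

Using pₖ = aₖpₖ₋₁ + pₖ₋₂, qₖ = aₖqₖ₋₁ + qₖ₋₂ (with p₋₁=1, p₋₂=0, q₋₁=0, q₋₂=1):
  k=0: a=8, p=8, q=1
  k=1: a=7, p=57, q=7
  k=2: a=3, p=179, q=22
  k=3: a=3, p=594, q=73

594/73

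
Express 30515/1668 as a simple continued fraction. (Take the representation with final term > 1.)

[18; 3, 2, 1, 1, 13, 2, 3]

30515 = 18·1668 + 491
1668 = 3·491 + 195
491 = 2·195 + 101
195 = 1·101 + 94
101 = 1·94 + 7
94 = 13·7 + 3
7 = 2·3 + 1
3 = 3·1 + 0  (stop)
So 30515/1668 = [18; 3, 2, 1, 1, 13, 2, 3].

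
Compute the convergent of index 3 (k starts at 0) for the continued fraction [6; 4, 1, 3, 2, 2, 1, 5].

118/19

Using pₖ = aₖpₖ₋₁ + pₖ₋₂, qₖ = aₖqₖ₋₁ + qₖ₋₂ (with p₋₁=1, p₋₂=0, q₋₁=0, q₋₂=1):
  k=0: a=6, p=6, q=1
  k=1: a=4, p=25, q=4
  k=2: a=1, p=31, q=5
  k=3: a=3, p=118, q=19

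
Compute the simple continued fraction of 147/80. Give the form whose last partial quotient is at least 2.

[1; 1, 5, 6, 2]

147 = 1*80 + 67
80 = 1*67 + 13
67 = 5*13 + 2
13 = 6*2 + 1
2 = 2*1 + 0  (stop)
So 147/80 = [1; 1, 5, 6, 2].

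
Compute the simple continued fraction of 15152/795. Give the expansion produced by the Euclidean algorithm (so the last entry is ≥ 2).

[19; 16, 1, 10, 1, 3]

15152 = 19·795 + 47
795 = 16·47 + 43
47 = 1·43 + 4
43 = 10·4 + 3
4 = 1·3 + 1
3 = 3·1 + 0  (stop)
So 15152/795 = [19; 16, 1, 10, 1, 3].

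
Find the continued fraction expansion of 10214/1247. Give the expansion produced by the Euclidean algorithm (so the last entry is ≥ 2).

10214 = 8×1247 + 238
1247 = 5×238 + 57
238 = 4×57 + 10
57 = 5×10 + 7
10 = 1×7 + 3
7 = 2×3 + 1
3 = 3×1 + 0  (stop)
So 10214/1247 = [8; 5, 4, 5, 1, 2, 3].

[8; 5, 4, 5, 1, 2, 3]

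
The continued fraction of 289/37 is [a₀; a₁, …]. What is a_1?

289 = 7·37 + 30   →  a_0 = 7
37 = 1·30 + 7   →  a_1 = 1

1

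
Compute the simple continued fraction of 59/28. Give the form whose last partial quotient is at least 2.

[2; 9, 3]

59 = 2·28 + 3
28 = 9·3 + 1
3 = 3·1 + 0  (stop)
So 59/28 = [2; 9, 3].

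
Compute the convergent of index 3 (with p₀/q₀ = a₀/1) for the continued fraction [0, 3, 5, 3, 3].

Using pₖ = aₖpₖ₋₁ + pₖ₋₂, qₖ = aₖqₖ₋₁ + qₖ₋₂ (with p₋₁=1, p₋₂=0, q₋₁=0, q₋₂=1):
  k=0: a=0, p=0, q=1
  k=1: a=3, p=1, q=3
  k=2: a=5, p=5, q=16
  k=3: a=3, p=16, q=51

16/51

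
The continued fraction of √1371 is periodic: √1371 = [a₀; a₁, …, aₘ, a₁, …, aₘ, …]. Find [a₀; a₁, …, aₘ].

[37; 37, 74]

a₀ = ⌊√1371⌋ = 37.
With m₀=0, d₀=1 and mₖ₊₁ = dₖaₖ − mₖ, dₖ₊₁ = (n − mₖ₊₁²)/dₖ, aₖ₊₁ = ⌊(a₀+mₖ₊₁)/dₖ₊₁⌋:
  k=1: m=37, d=2, a=37
  k=2: m=37, d=1, a=74
d=1 and a=2a₀=74 at k=2, so the next step gives (m, d) = (37, 2) again — its k=1 value — and the period has length 2.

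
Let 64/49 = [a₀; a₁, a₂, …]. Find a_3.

64 = 1·49 + 15   →  a_0 = 1
49 = 3·15 + 4   →  a_1 = 3
15 = 3·4 + 3   →  a_2 = 3
4 = 1·3 + 1   →  a_3 = 1

1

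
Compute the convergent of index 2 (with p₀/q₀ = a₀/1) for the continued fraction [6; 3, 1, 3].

25/4

Using pₖ = aₖpₖ₋₁ + pₖ₋₂, qₖ = aₖqₖ₋₁ + qₖ₋₂ (with p₋₁=1, p₋₂=0, q₋₁=0, q₋₂=1):
  k=0: a=6, p=6, q=1
  k=1: a=3, p=19, q=3
  k=2: a=1, p=25, q=4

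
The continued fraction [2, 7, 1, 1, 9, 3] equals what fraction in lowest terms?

947/444

Fold from the inside: start with 3/1.
  9 + 1/3 = 28/3
  1 + 3/28 = 31/28
  1 + 28/31 = 59/31
  7 + 31/59 = 444/59
  2 + 59/444 = 947/444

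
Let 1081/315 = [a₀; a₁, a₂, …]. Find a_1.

2

1081 = 3·315 + 136   →  a_0 = 3
315 = 2·136 + 43   →  a_1 = 2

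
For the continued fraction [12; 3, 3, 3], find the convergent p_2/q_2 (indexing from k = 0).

123/10

Using pₖ = aₖpₖ₋₁ + pₖ₋₂, qₖ = aₖqₖ₋₁ + qₖ₋₂ (with p₋₁=1, p₋₂=0, q₋₁=0, q₋₂=1):
  k=0: a=12, p=12, q=1
  k=1: a=3, p=37, q=3
  k=2: a=3, p=123, q=10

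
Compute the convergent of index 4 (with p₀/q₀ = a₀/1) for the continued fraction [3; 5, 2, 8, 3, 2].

Using pₖ = aₖpₖ₋₁ + pₖ₋₂, qₖ = aₖqₖ₋₁ + qₖ₋₂ (with p₋₁=1, p₋₂=0, q₋₁=0, q₋₂=1):
  k=0: a=3, p=3, q=1
  k=1: a=5, p=16, q=5
  k=2: a=2, p=35, q=11
  k=3: a=8, p=296, q=93
  k=4: a=3, p=923, q=290

923/290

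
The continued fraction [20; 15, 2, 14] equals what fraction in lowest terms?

9009/449

Fold from the inside: start with 14/1.
  2 + 1/14 = 29/14
  15 + 14/29 = 449/29
  20 + 29/449 = 9009/449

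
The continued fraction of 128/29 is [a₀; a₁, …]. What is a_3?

128 = 4·29 + 12   →  a_0 = 4
29 = 2·12 + 5   →  a_1 = 2
12 = 2·5 + 2   →  a_2 = 2
5 = 2·2 + 1   →  a_3 = 2

2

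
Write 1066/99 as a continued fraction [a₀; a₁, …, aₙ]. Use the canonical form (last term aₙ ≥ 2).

1066 = 10·99 + 76
99 = 1·76 + 23
76 = 3·23 + 7
23 = 3·7 + 2
7 = 3·2 + 1
2 = 2·1 + 0  (stop)
So 1066/99 = [10; 1, 3, 3, 3, 2].

[10; 1, 3, 3, 3, 2]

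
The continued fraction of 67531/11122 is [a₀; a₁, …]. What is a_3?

11

67531 = 6·11122 + 799   →  a_0 = 6
11122 = 13·799 + 735   →  a_1 = 13
799 = 1·735 + 64   →  a_2 = 1
735 = 11·64 + 31   →  a_3 = 11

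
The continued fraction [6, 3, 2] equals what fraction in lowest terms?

44/7

Using pₖ = aₖpₖ₋₁ + pₖ₋₂ and qₖ = aₖqₖ₋₁ + qₖ₋₂:
  k=0: a=6, p=6, q=1
  k=1: a=3, p=19, q=3
  k=2: a=2, p=44, q=7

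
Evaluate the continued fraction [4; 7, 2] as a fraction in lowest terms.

Fold from the inside: start with 2/1.
  7 + 1/2 = 15/2
  4 + 2/15 = 62/15

62/15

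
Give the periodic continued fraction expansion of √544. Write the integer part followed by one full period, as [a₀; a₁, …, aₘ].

a₀ = ⌊√544⌋ = 23.
With m₀=0, d₀=1 and mₖ₊₁ = dₖaₖ − mₖ, dₖ₊₁ = (n − mₖ₊₁²)/dₖ, aₖ₊₁ = ⌊(a₀+mₖ₊₁)/dₖ₊₁⌋:
  k=1: m=23, d=15, a=3
  k=2: m=22, d=4, a=11
  k=3: m=22, d=15, a=3
  k=4: m=23, d=1, a=46
d=1 and a=2a₀=46 at k=4, so the next step gives (m, d) = (23, 15) again — its k=1 value — and the period has length 4.

[23; 3, 11, 3, 46]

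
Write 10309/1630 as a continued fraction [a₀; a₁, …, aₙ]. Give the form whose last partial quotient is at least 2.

[6; 3, 12, 3, 3, 4]

10309 = 6·1630 + 529
1630 = 3·529 + 43
529 = 12·43 + 13
43 = 3·13 + 4
13 = 3·4 + 1
4 = 4·1 + 0  (stop)
So 10309/1630 = [6; 3, 12, 3, 3, 4].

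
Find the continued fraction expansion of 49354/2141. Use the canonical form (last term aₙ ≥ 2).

[23; 19, 3, 2, 7, 2]

49354 = 23×2141 + 111
2141 = 19×111 + 32
111 = 3×32 + 15
32 = 2×15 + 2
15 = 7×2 + 1
2 = 2×1 + 0  (stop)
So 49354/2141 = [23; 19, 3, 2, 7, 2].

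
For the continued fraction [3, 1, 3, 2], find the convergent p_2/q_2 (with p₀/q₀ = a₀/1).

Using pₖ = aₖpₖ₋₁ + pₖ₋₂, qₖ = aₖqₖ₋₁ + qₖ₋₂ (with p₋₁=1, p₋₂=0, q₋₁=0, q₋₂=1):
  k=0: a=3, p=3, q=1
  k=1: a=1, p=4, q=1
  k=2: a=3, p=15, q=4

15/4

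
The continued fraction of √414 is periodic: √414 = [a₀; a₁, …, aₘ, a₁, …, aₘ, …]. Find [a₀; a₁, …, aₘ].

[20; 2, 1, 7, 2, 7, 1, 2, 40]

a₀ = ⌊√414⌋ = 20.
With m₀=0, d₀=1 and mₖ₊₁ = dₖaₖ − mₖ, dₖ₊₁ = (n − mₖ₊₁²)/dₖ, aₖ₊₁ = ⌊(a₀+mₖ₊₁)/dₖ₊₁⌋:
  k=1: m=20, d=14, a=2
  k=2: m=8, d=25, a=1
  k=3: m=17, d=5, a=7
  k=4: m=18, d=18, a=2
  k=5: m=18, d=5, a=7
  k=6: m=17, d=25, a=1
  k=7: m=8, d=14, a=2
  k=8: m=20, d=1, a=40
d=1 and a=2a₀=40 at k=8, so the next step gives (m, d) = (20, 14) again — its k=1 value — and the period has length 8.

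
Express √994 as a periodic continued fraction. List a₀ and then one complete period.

a₀ = ⌊√994⌋ = 31.
With m₀=0, d₀=1 and mₖ₊₁ = dₖaₖ − mₖ, dₖ₊₁ = (n − mₖ₊₁²)/dₖ, aₖ₊₁ = ⌊(a₀+mₖ₊₁)/dₖ₊₁⌋:
  k=1: m=31, d=33, a=1
  k=2: m=2, d=30, a=1
  k=3: m=28, d=7, a=8
  k=4: m=28, d=30, a=1
  k=5: m=2, d=33, a=1
  k=6: m=31, d=1, a=62
d=1 and a=2a₀=62 at k=6, so the next step gives (m, d) = (31, 33) again — its k=1 value — and the period has length 6.

[31; 1, 1, 8, 1, 1, 62]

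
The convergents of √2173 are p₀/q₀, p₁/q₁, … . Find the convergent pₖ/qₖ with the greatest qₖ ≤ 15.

606/13

√2173 = [46; 1, 1, 1, 1, 1, 1, 92, …] (period length 7).
Convergents:
  p_0/q_0 = 46/1
  p_1/q_1 = 47/1
  p_2/q_2 = 93/2
  p_3/q_3 = 140/3
  p_4/q_4 = 233/5
  p_5/q_5 = 373/8
  p_6/q_6 = 606/13
  p_7/q_7 = 56125/1204
q_6 = 13 ≤ 15 < 1204 = q_7, so the answer is 606/13.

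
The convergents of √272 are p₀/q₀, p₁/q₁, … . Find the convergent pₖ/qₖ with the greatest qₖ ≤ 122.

√272 = [16; 2, 32, …] (period length 2).
Convergents:
  p_0/q_0 = 16/1
  p_1/q_1 = 33/2
  p_2/q_2 = 1072/65
  p_3/q_3 = 2177/132
q_2 = 65 ≤ 122 < 132 = q_3, so the answer is 1072/65.

1072/65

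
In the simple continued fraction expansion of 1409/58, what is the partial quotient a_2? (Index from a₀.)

1409 = 24·58 + 17   →  a_0 = 24
58 = 3·17 + 7   →  a_1 = 3
17 = 2·7 + 3   →  a_2 = 2

2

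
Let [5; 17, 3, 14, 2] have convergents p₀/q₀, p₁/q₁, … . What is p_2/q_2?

Using pₖ = aₖpₖ₋₁ + pₖ₋₂, qₖ = aₖqₖ₋₁ + qₖ₋₂ (with p₋₁=1, p₋₂=0, q₋₁=0, q₋₂=1):
  k=0: a=5, p=5, q=1
  k=1: a=17, p=86, q=17
  k=2: a=3, p=263, q=52

263/52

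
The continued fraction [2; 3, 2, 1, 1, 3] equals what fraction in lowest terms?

Using pₖ = aₖpₖ₋₁ + pₖ₋₂ and qₖ = aₖqₖ₋₁ + qₖ₋₂:
  k=0: a=2, p=2, q=1
  k=1: a=3, p=7, q=3
  k=2: a=2, p=16, q=7
  k=3: a=1, p=23, q=10
  k=4: a=1, p=39, q=17
  k=5: a=3, p=140, q=61

140/61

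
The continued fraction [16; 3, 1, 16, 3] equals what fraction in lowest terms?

3332/205

Fold from the inside: start with 3/1.
  16 + 1/3 = 49/3
  1 + 3/49 = 52/49
  3 + 49/52 = 205/52
  16 + 52/205 = 3332/205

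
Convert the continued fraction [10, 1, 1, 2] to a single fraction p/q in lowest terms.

53/5

Fold from the inside: start with 2/1.
  1 + 1/2 = 3/2
  1 + 2/3 = 5/3
  10 + 3/5 = 53/5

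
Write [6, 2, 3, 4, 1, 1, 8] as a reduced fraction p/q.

3686/573

Fold from the inside: start with 8/1.
  1 + 1/8 = 9/8
  1 + 8/9 = 17/9
  4 + 9/17 = 77/17
  3 + 17/77 = 248/77
  2 + 77/248 = 573/248
  6 + 248/573 = 3686/573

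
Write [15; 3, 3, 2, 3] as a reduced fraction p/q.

Using pₖ = aₖpₖ₋₁ + pₖ₋₂ and qₖ = aₖqₖ₋₁ + qₖ₋₂:
  k=0: a=15, p=15, q=1
  k=1: a=3, p=46, q=3
  k=2: a=3, p=153, q=10
  k=3: a=2, p=352, q=23
  k=4: a=3, p=1209, q=79

1209/79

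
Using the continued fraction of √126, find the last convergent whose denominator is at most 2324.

9979/889

√126 = [11; 4, 2, 4, 22, …] (period length 4).
Convergents:
  p_0/q_0 = 11/1
  p_1/q_1 = 45/4
  p_2/q_2 = 101/9
  p_3/q_3 = 449/40
  p_4/q_4 = 9979/889
  p_5/q_5 = 40365/3596
q_4 = 889 ≤ 2324 < 3596 = q_5, so the answer is 9979/889.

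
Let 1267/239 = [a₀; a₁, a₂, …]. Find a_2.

1267 = 5·239 + 72   →  a_0 = 5
239 = 3·72 + 23   →  a_1 = 3
72 = 3·23 + 3   →  a_2 = 3

3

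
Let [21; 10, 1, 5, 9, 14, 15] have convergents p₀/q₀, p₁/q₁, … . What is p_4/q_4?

12571/596

Using pₖ = aₖpₖ₋₁ + pₖ₋₂, qₖ = aₖqₖ₋₁ + qₖ₋₂ (with p₋₁=1, p₋₂=0, q₋₁=0, q₋₂=1):
  k=0: a=21, p=21, q=1
  k=1: a=10, p=211, q=10
  k=2: a=1, p=232, q=11
  k=3: a=5, p=1371, q=65
  k=4: a=9, p=12571, q=596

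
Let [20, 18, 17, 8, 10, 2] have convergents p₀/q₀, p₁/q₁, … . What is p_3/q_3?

Using pₖ = aₖpₖ₋₁ + pₖ₋₂, qₖ = aₖqₖ₋₁ + qₖ₋₂ (with p₋₁=1, p₋₂=0, q₋₁=0, q₋₂=1):
  k=0: a=20, p=20, q=1
  k=1: a=18, p=361, q=18
  k=2: a=17, p=6157, q=307
  k=3: a=8, p=49617, q=2474

49617/2474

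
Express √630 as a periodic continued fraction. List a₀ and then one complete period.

[25; 10, 50]

a₀ = ⌊√630⌋ = 25.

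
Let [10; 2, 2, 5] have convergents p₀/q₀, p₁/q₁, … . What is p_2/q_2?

52/5

Using pₖ = aₖpₖ₋₁ + pₖ₋₂, qₖ = aₖqₖ₋₁ + qₖ₋₂ (with p₋₁=1, p₋₂=0, q₋₁=0, q₋₂=1):
  k=0: a=10, p=10, q=1
  k=1: a=2, p=21, q=2
  k=2: a=2, p=52, q=5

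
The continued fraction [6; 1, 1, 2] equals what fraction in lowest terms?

33/5

Using pₖ = aₖpₖ₋₁ + pₖ₋₂ and qₖ = aₖqₖ₋₁ + qₖ₋₂:
  k=0: a=6, p=6, q=1
  k=1: a=1, p=7, q=1
  k=2: a=1, p=13, q=2
  k=3: a=2, p=33, q=5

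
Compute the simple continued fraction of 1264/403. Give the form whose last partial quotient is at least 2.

[3; 7, 3, 18]

1264 = 3×403 + 55
403 = 7×55 + 18
55 = 3×18 + 1
18 = 18×1 + 0  (stop)
So 1264/403 = [3; 7, 3, 18].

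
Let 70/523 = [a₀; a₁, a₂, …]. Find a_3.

8

70 = 0·523 + 70   →  a_0 = 0
523 = 7·70 + 33   →  a_1 = 7
70 = 2·33 + 4   →  a_2 = 2
33 = 8·4 + 1   →  a_3 = 8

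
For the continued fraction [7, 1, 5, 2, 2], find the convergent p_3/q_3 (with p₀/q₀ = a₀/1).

102/13

Using pₖ = aₖpₖ₋₁ + pₖ₋₂, qₖ = aₖqₖ₋₁ + qₖ₋₂ (with p₋₁=1, p₋₂=0, q₋₁=0, q₋₂=1):
  k=0: a=7, p=7, q=1
  k=1: a=1, p=8, q=1
  k=2: a=5, p=47, q=6
  k=3: a=2, p=102, q=13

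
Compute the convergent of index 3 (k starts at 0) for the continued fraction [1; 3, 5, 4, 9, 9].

88/67

Using pₖ = aₖpₖ₋₁ + pₖ₋₂, qₖ = aₖqₖ₋₁ + qₖ₋₂ (with p₋₁=1, p₋₂=0, q₋₁=0, q₋₂=1):
  k=0: a=1, p=1, q=1
  k=1: a=3, p=4, q=3
  k=2: a=5, p=21, q=16
  k=3: a=4, p=88, q=67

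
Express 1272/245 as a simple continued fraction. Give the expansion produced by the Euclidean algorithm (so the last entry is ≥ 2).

1272 = 5·245 + 47
245 = 5·47 + 10
47 = 4·10 + 7
10 = 1·7 + 3
7 = 2·3 + 1
3 = 3·1 + 0  (stop)
So 1272/245 = [5; 5, 4, 1, 2, 3].

[5; 5, 4, 1, 2, 3]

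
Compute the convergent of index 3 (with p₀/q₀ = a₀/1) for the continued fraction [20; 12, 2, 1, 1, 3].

Using pₖ = aₖpₖ₋₁ + pₖ₋₂, qₖ = aₖqₖ₋₁ + qₖ₋₂ (with p₋₁=1, p₋₂=0, q₋₁=0, q₋₂=1):
  k=0: a=20, p=20, q=1
  k=1: a=12, p=241, q=12
  k=2: a=2, p=502, q=25
  k=3: a=1, p=743, q=37

743/37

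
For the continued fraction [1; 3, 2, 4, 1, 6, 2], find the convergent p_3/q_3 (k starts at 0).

Using pₖ = aₖpₖ₋₁ + pₖ₋₂, qₖ = aₖqₖ₋₁ + qₖ₋₂ (with p₋₁=1, p₋₂=0, q₋₁=0, q₋₂=1):
  k=0: a=1, p=1, q=1
  k=1: a=3, p=4, q=3
  k=2: a=2, p=9, q=7
  k=3: a=4, p=40, q=31

40/31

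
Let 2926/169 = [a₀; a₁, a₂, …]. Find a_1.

3

2926 = 17·169 + 53   →  a_0 = 17
169 = 3·53 + 10   →  a_1 = 3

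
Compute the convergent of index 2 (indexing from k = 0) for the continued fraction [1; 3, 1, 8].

Using pₖ = aₖpₖ₋₁ + pₖ₋₂, qₖ = aₖqₖ₋₁ + qₖ₋₂ (with p₋₁=1, p₋₂=0, q₋₁=0, q₋₂=1):
  k=0: a=1, p=1, q=1
  k=1: a=3, p=4, q=3
  k=2: a=1, p=5, q=4

5/4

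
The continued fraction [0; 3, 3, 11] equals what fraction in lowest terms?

Fold from the inside: start with 11/1.
  3 + 1/11 = 34/11
  3 + 11/34 = 113/34
  0 + 34/113 = 34/113

34/113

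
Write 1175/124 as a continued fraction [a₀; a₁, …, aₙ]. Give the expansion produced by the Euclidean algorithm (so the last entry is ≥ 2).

1175 = 9×124 + 59
124 = 2×59 + 6
59 = 9×6 + 5
6 = 1×5 + 1
5 = 5×1 + 0  (stop)
So 1175/124 = [9; 2, 9, 1, 5].

[9; 2, 9, 1, 5]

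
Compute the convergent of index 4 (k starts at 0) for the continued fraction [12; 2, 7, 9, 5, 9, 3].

8727/700

Using pₖ = aₖpₖ₋₁ + pₖ₋₂, qₖ = aₖqₖ₋₁ + qₖ₋₂ (with p₋₁=1, p₋₂=0, q₋₁=0, q₋₂=1):
  k=0: a=12, p=12, q=1
  k=1: a=2, p=25, q=2
  k=2: a=7, p=187, q=15
  k=3: a=9, p=1708, q=137
  k=4: a=5, p=8727, q=700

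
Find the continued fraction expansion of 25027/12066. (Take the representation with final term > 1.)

[2; 13, 2, 13, 16, 2]

25027 = 2*12066 + 895
12066 = 13*895 + 431
895 = 2*431 + 33
431 = 13*33 + 2
33 = 16*2 + 1
2 = 2*1 + 0  (stop)
So 25027/12066 = [2; 13, 2, 13, 16, 2].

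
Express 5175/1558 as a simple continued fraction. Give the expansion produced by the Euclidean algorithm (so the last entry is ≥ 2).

5175 = 3×1558 + 501
1558 = 3×501 + 55
501 = 9×55 + 6
55 = 9×6 + 1
6 = 6×1 + 0  (stop)
So 5175/1558 = [3; 3, 9, 9, 6].

[3; 3, 9, 9, 6]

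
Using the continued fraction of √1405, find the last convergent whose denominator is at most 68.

2249/60

√1405 = [37; 2, 14, 2, 74, …] (period length 4).
Convergents:
  p_0/q_0 = 37/1
  p_1/q_1 = 75/2
  p_2/q_2 = 1087/29
  p_3/q_3 = 2249/60
  p_4/q_4 = 167513/4469
q_3 = 60 ≤ 68 < 4469 = q_4, so the answer is 2249/60.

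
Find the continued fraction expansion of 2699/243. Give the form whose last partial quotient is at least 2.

[11; 9, 2, 1, 8]

2699 = 11×243 + 26
243 = 9×26 + 9
26 = 2×9 + 8
9 = 1×8 + 1
8 = 8×1 + 0  (stop)
So 2699/243 = [11; 9, 2, 1, 8].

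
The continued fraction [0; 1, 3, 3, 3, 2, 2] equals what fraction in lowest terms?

185/241

Using pₖ = aₖpₖ₋₁ + pₖ₋₂ and qₖ = aₖqₖ₋₁ + qₖ₋₂:
  k=0: a=0, p=0, q=1
  k=1: a=1, p=1, q=1
  k=2: a=3, p=3, q=4
  k=3: a=3, p=10, q=13
  k=4: a=3, p=33, q=43
  k=5: a=2, p=76, q=99
  k=6: a=2, p=185, q=241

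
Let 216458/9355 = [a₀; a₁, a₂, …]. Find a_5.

216458 = 23·9355 + 1293   →  a_0 = 23
9355 = 7·1293 + 304   →  a_1 = 7
1293 = 4·304 + 77   →  a_2 = 4
304 = 3·77 + 73   →  a_3 = 3
77 = 1·73 + 4   →  a_4 = 1
73 = 18·4 + 1   →  a_5 = 18

18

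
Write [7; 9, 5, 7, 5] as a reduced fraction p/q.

Using pₖ = aₖpₖ₋₁ + pₖ₋₂ and qₖ = aₖqₖ₋₁ + qₖ₋₂:
  k=0: a=7, p=7, q=1
  k=1: a=9, p=64, q=9
  k=2: a=5, p=327, q=46
  k=3: a=7, p=2353, q=331
  k=4: a=5, p=12092, q=1701

12092/1701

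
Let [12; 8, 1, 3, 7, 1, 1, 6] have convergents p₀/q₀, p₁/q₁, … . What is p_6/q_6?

Using pₖ = aₖpₖ₋₁ + pₖ₋₂, qₖ = aₖqₖ₋₁ + qₖ₋₂ (with p₋₁=1, p₋₂=0, q₋₁=0, q₋₂=1):
  k=0: a=12, p=12, q=1
  k=1: a=8, p=97, q=8
  k=2: a=1, p=109, q=9
  k=3: a=3, p=424, q=35
  k=4: a=7, p=3077, q=254
  k=5: a=1, p=3501, q=289
  k=6: a=1, p=6578, q=543

6578/543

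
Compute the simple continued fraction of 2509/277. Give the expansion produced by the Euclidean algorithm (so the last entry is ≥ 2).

[9; 17, 3, 5]

2509 = 9*277 + 16
277 = 17*16 + 5
16 = 3*5 + 1
5 = 5*1 + 0  (stop)
So 2509/277 = [9; 17, 3, 5].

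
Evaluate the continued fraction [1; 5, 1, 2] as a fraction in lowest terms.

Using pₖ = aₖpₖ₋₁ + pₖ₋₂ and qₖ = aₖqₖ₋₁ + qₖ₋₂:
  k=0: a=1, p=1, q=1
  k=1: a=5, p=6, q=5
  k=2: a=1, p=7, q=6
  k=3: a=2, p=20, q=17

20/17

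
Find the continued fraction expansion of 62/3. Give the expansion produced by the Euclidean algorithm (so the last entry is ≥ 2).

[20; 1, 2]

62 = 20*3 + 2
3 = 1*2 + 1
2 = 2*1 + 0  (stop)
So 62/3 = [20; 1, 2].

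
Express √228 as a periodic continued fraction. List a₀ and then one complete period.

[15; 10, 30]

a₀ = ⌊√228⌋ = 15.
With m₀=0, d₀=1 and mₖ₊₁ = dₖaₖ − mₖ, dₖ₊₁ = (n − mₖ₊₁²)/dₖ, aₖ₊₁ = ⌊(a₀+mₖ₊₁)/dₖ₊₁⌋:
  k=1: m=15, d=3, a=10
  k=2: m=15, d=1, a=30
d=1 and a=2a₀=30 at k=2, so the next step gives (m, d) = (15, 3) again — its k=1 value — and the period has length 2.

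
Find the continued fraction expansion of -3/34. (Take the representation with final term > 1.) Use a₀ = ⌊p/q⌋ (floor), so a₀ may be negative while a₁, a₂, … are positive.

[-1; 1, 10, 3]

-3 = -1×34 + 31
34 = 1×31 + 3
31 = 10×3 + 1
3 = 3×1 + 0  (stop)
So -3/34 = [-1; 1, 10, 3].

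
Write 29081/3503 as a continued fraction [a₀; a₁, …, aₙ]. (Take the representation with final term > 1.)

29081 = 8×3503 + 1057
3503 = 3×1057 + 332
1057 = 3×332 + 61
332 = 5×61 + 27
61 = 2×27 + 7
27 = 3×7 + 6
7 = 1×6 + 1
6 = 6×1 + 0  (stop)
So 29081/3503 = [8; 3, 3, 5, 2, 3, 1, 6].

[8; 3, 3, 5, 2, 3, 1, 6]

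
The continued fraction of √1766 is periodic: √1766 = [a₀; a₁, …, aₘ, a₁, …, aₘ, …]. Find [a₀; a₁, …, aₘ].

a₀ = ⌊√1766⌋ = 42.
With m₀=0, d₀=1 and mₖ₊₁ = dₖaₖ − mₖ, dₖ₊₁ = (n − mₖ₊₁²)/dₖ, aₖ₊₁ = ⌊(a₀+mₖ₊₁)/dₖ₊₁⌋:
  k=1: m=42, d=2, a=42
  k=2: m=42, d=1, a=84
d=1 and a=2a₀=84 at k=2, so the next step gives (m, d) = (42, 2) again — its k=1 value — and the period has length 2.

[42; 42, 84]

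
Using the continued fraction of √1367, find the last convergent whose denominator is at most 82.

√1367 = [36; 1, 35, 1, 72, …] (period length 4).
Convergents:
  p_0/q_0 = 36/1
  p_1/q_1 = 37/1
  p_2/q_2 = 1331/36
  p_3/q_3 = 1368/37
  p_4/q_4 = 99827/2700
q_3 = 37 ≤ 82 < 2700 = q_4, so the answer is 1368/37.

1368/37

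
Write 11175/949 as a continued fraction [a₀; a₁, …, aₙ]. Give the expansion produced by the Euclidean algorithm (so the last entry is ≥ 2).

[11; 1, 3, 2, 5, 9, 2]

11175 = 11×949 + 736
949 = 1×736 + 213
736 = 3×213 + 97
213 = 2×97 + 19
97 = 5×19 + 2
19 = 9×2 + 1
2 = 2×1 + 0  (stop)
So 11175/949 = [11; 1, 3, 2, 5, 9, 2].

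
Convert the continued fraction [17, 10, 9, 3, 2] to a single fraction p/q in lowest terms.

11234/657

Using pₖ = aₖpₖ₋₁ + pₖ₋₂ and qₖ = aₖqₖ₋₁ + qₖ₋₂:
  k=0: a=17, p=17, q=1
  k=1: a=10, p=171, q=10
  k=2: a=9, p=1556, q=91
  k=3: a=3, p=4839, q=283
  k=4: a=2, p=11234, q=657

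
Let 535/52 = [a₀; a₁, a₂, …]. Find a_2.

535 = 10·52 + 15   →  a_0 = 10
52 = 3·15 + 7   →  a_1 = 3
15 = 2·7 + 1   →  a_2 = 2

2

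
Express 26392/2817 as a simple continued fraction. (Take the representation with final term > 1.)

[9; 2, 1, 2, 2, 6, 3, 7]

26392 = 9×2817 + 1039
2817 = 2×1039 + 739
1039 = 1×739 + 300
739 = 2×300 + 139
300 = 2×139 + 22
139 = 6×22 + 7
22 = 3×7 + 1
7 = 7×1 + 0  (stop)
So 26392/2817 = [9; 2, 1, 2, 2, 6, 3, 7].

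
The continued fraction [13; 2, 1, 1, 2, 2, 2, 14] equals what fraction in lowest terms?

14471/1081

Using pₖ = aₖpₖ₋₁ + pₖ₋₂ and qₖ = aₖqₖ₋₁ + qₖ₋₂:
  k=0: a=13, p=13, q=1
  k=1: a=2, p=27, q=2
  k=2: a=1, p=40, q=3
  k=3: a=1, p=67, q=5
  k=4: a=2, p=174, q=13
  k=5: a=2, p=415, q=31
  k=6: a=2, p=1004, q=75
  k=7: a=14, p=14471, q=1081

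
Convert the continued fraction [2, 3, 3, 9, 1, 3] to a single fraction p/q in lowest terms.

Fold from the inside: start with 3/1.
  1 + 1/3 = 4/3
  9 + 3/4 = 39/4
  3 + 4/39 = 121/39
  3 + 39/121 = 402/121
  2 + 121/402 = 925/402

925/402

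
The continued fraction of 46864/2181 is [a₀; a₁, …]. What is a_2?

19

46864 = 21·2181 + 1063   →  a_0 = 21
2181 = 2·1063 + 55   →  a_1 = 2
1063 = 19·55 + 18   →  a_2 = 19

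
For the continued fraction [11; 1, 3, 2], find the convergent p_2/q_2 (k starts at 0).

Using pₖ = aₖpₖ₋₁ + pₖ₋₂, qₖ = aₖqₖ₋₁ + qₖ₋₂ (with p₋₁=1, p₋₂=0, q₋₁=0, q₋₂=1):
  k=0: a=11, p=11, q=1
  k=1: a=1, p=12, q=1
  k=2: a=3, p=47, q=4

47/4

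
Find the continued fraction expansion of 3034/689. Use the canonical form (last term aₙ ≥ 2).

3034 = 4*689 + 278
689 = 2*278 + 133
278 = 2*133 + 12
133 = 11*12 + 1
12 = 12*1 + 0  (stop)
So 3034/689 = [4; 2, 2, 11, 12].

[4; 2, 2, 11, 12]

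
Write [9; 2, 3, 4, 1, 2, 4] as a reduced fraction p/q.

4273/453

Using pₖ = aₖpₖ₋₁ + pₖ₋₂ and qₖ = aₖqₖ₋₁ + qₖ₋₂:
  k=0: a=9, p=9, q=1
  k=1: a=2, p=19, q=2
  k=2: a=3, p=66, q=7
  k=3: a=4, p=283, q=30
  k=4: a=1, p=349, q=37
  k=5: a=2, p=981, q=104
  k=6: a=4, p=4273, q=453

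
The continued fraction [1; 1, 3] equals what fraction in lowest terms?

7/4

Using pₖ = aₖpₖ₋₁ + pₖ₋₂ and qₖ = aₖqₖ₋₁ + qₖ₋₂:
  k=0: a=1, p=1, q=1
  k=1: a=1, p=2, q=1
  k=2: a=3, p=7, q=4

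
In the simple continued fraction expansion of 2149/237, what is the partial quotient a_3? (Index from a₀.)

4

2149 = 9·237 + 16   →  a_0 = 9
237 = 14·16 + 13   →  a_1 = 14
16 = 1·13 + 3   →  a_2 = 1
13 = 4·3 + 1   →  a_3 = 4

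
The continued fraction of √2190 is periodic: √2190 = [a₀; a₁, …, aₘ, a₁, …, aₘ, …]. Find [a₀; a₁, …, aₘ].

[46; 1, 3, 1, 14, 1, 3, 1, 92]

a₀ = ⌊√2190⌋ = 46.
With m₀=0, d₀=1 and mₖ₊₁ = dₖaₖ − mₖ, dₖ₊₁ = (n − mₖ₊₁²)/dₖ, aₖ₊₁ = ⌊(a₀+mₖ₊₁)/dₖ₊₁⌋:
  k=1: m=46, d=74, a=1
  k=2: m=28, d=19, a=3
  k=3: m=29, d=71, a=1
  k=4: m=42, d=6, a=14
  k=5: m=42, d=71, a=1
  k=6: m=29, d=19, a=3
  k=7: m=28, d=74, a=1
  k=8: m=46, d=1, a=92
d=1 and a=2a₀=92 at k=8, so the next step gives (m, d) = (46, 74) again — its k=1 value — and the period has length 8.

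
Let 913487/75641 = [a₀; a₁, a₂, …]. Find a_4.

913487 = 12·75641 + 5795   →  a_0 = 12
75641 = 13·5795 + 306   →  a_1 = 13
5795 = 18·306 + 287   →  a_2 = 18
306 = 1·287 + 19   →  a_3 = 1
287 = 15·19 + 2   →  a_4 = 15

15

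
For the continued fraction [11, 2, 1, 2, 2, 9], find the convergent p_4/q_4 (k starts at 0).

216/19

Using pₖ = aₖpₖ₋₁ + pₖ₋₂, qₖ = aₖqₖ₋₁ + qₖ₋₂ (with p₋₁=1, p₋₂=0, q₋₁=0, q₋₂=1):
  k=0: a=11, p=11, q=1
  k=1: a=2, p=23, q=2
  k=2: a=1, p=34, q=3
  k=3: a=2, p=91, q=8
  k=4: a=2, p=216, q=19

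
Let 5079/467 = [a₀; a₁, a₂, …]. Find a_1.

5079 = 10·467 + 409   →  a_0 = 10
467 = 1·409 + 58   →  a_1 = 1

1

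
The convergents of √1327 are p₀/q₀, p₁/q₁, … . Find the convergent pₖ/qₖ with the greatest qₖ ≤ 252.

√1327 = [36; 2, 2, 1, 35, 1, 2, 2, 72, …] (period length 8).
Convergents:
  p_0/q_0 = 36/1
  p_1/q_1 = 73/2
  p_2/q_2 = 182/5
  p_3/q_3 = 255/7
  p_4/q_4 = 9107/250
  p_5/q_5 = 9362/257
q_4 = 250 ≤ 252 < 257 = q_5, so the answer is 9107/250.

9107/250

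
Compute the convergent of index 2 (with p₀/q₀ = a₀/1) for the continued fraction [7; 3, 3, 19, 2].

73/10

Using pₖ = aₖpₖ₋₁ + pₖ₋₂, qₖ = aₖqₖ₋₁ + qₖ₋₂ (with p₋₁=1, p₋₂=0, q₋₁=0, q₋₂=1):
  k=0: a=7, p=7, q=1
  k=1: a=3, p=22, q=3
  k=2: a=3, p=73, q=10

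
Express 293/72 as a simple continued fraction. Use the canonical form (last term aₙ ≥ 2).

293 = 4*72 + 5
72 = 14*5 + 2
5 = 2*2 + 1
2 = 2*1 + 0  (stop)
So 293/72 = [4; 14, 2, 2].

[4; 14, 2, 2]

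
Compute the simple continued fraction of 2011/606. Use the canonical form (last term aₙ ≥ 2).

2011 = 3×606 + 193
606 = 3×193 + 27
193 = 7×27 + 4
27 = 6×4 + 3
4 = 1×3 + 1
3 = 3×1 + 0  (stop)
So 2011/606 = [3; 3, 7, 6, 1, 3].

[3; 3, 7, 6, 1, 3]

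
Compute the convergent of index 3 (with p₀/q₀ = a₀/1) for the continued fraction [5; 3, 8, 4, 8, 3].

548/103

Using pₖ = aₖpₖ₋₁ + pₖ₋₂, qₖ = aₖqₖ₋₁ + qₖ₋₂ (with p₋₁=1, p₋₂=0, q₋₁=0, q₋₂=1):
  k=0: a=5, p=5, q=1
  k=1: a=3, p=16, q=3
  k=2: a=8, p=133, q=25
  k=3: a=4, p=548, q=103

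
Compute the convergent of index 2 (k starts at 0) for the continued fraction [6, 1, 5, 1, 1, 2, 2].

Using pₖ = aₖpₖ₋₁ + pₖ₋₂, qₖ = aₖqₖ₋₁ + qₖ₋₂ (with p₋₁=1, p₋₂=0, q₋₁=0, q₋₂=1):
  k=0: a=6, p=6, q=1
  k=1: a=1, p=7, q=1
  k=2: a=5, p=41, q=6

41/6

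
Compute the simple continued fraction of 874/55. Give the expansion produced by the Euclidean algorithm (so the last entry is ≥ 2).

874 = 15×55 + 49
55 = 1×49 + 6
49 = 8×6 + 1
6 = 6×1 + 0  (stop)
So 874/55 = [15; 1, 8, 6].

[15; 1, 8, 6]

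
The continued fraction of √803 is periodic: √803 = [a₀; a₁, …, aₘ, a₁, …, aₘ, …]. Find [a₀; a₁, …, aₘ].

a₀ = ⌊√803⌋ = 28.

[28; 2, 1, 27, 1, 2, 56]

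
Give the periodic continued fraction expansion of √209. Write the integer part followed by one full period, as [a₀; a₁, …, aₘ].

a₀ = ⌊√209⌋ = 14.
With m₀=0, d₀=1 and mₖ₊₁ = dₖaₖ − mₖ, dₖ₊₁ = (n − mₖ₊₁²)/dₖ, aₖ₊₁ = ⌊(a₀+mₖ₊₁)/dₖ₊₁⌋:
  k=1: m=14, d=13, a=2
  k=2: m=12, d=5, a=5
  k=3: m=13, d=8, a=3
  k=4: m=11, d=11, a=2
  k=5: m=11, d=8, a=3
  k=6: m=13, d=5, a=5
  k=7: m=12, d=13, a=2
  k=8: m=14, d=1, a=28
d=1 and a=2a₀=28 at k=8, so the next step gives (m, d) = (14, 13) again — its k=1 value — and the period has length 8.

[14; 2, 5, 3, 2, 3, 5, 2, 28]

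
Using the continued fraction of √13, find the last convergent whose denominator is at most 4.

√13 = [3; 1, 1, 1, 1, 6, …] (period length 5).
Convergents:
  p_0/q_0 = 3/1
  p_1/q_1 = 4/1
  p_2/q_2 = 7/2
  p_3/q_3 = 11/3
  p_4/q_4 = 18/5
q_3 = 3 ≤ 4 < 5 = q_4, so the answer is 11/3.

11/3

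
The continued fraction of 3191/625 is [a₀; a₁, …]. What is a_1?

3191 = 5·625 + 66   →  a_0 = 5
625 = 9·66 + 31   →  a_1 = 9

9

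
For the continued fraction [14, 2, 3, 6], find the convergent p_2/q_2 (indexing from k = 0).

Using pₖ = aₖpₖ₋₁ + pₖ₋₂, qₖ = aₖqₖ₋₁ + qₖ₋₂ (with p₋₁=1, p₋₂=0, q₋₁=0, q₋₂=1):
  k=0: a=14, p=14, q=1
  k=1: a=2, p=29, q=2
  k=2: a=3, p=101, q=7

101/7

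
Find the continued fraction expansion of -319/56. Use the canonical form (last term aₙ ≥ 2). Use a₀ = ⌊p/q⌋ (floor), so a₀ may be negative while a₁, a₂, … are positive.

-319 = -6×56 + 17
56 = 3×17 + 5
17 = 3×5 + 2
5 = 2×2 + 1
2 = 2×1 + 0  (stop)
So -319/56 = [-6; 3, 3, 2, 2].

[-6; 3, 3, 2, 2]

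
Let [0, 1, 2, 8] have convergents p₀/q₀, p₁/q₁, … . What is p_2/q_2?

2/3

Using pₖ = aₖpₖ₋₁ + pₖ₋₂, qₖ = aₖqₖ₋₁ + qₖ₋₂ (with p₋₁=1, p₋₂=0, q₋₁=0, q₋₂=1):
  k=0: a=0, p=0, q=1
  k=1: a=1, p=1, q=1
  k=2: a=2, p=2, q=3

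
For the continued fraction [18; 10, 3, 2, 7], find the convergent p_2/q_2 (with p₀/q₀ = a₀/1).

Using pₖ = aₖpₖ₋₁ + pₖ₋₂, qₖ = aₖqₖ₋₁ + qₖ₋₂ (with p₋₁=1, p₋₂=0, q₋₁=0, q₋₂=1):
  k=0: a=18, p=18, q=1
  k=1: a=10, p=181, q=10
  k=2: a=3, p=561, q=31

561/31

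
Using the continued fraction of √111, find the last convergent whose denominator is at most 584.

√111 = [10; 1, 1, 6, 1, 1, 20, …] (period length 6).
Convergents:
  p_0/q_0 = 10/1
  p_1/q_1 = 11/1
  p_2/q_2 = 21/2
  p_3/q_3 = 137/13
  p_4/q_4 = 158/15
  p_5/q_5 = 295/28
  p_6/q_6 = 6058/575
  p_7/q_7 = 6353/603
q_6 = 575 ≤ 584 < 603 = q_7, so the answer is 6058/575.

6058/575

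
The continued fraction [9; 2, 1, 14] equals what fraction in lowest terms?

Fold from the inside: start with 14/1.
  1 + 1/14 = 15/14
  2 + 14/15 = 44/15
  9 + 15/44 = 411/44

411/44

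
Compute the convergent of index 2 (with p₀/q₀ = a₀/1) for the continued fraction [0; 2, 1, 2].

Using pₖ = aₖpₖ₋₁ + pₖ₋₂, qₖ = aₖqₖ₋₁ + qₖ₋₂ (with p₋₁=1, p₋₂=0, q₋₁=0, q₋₂=1):
  k=0: a=0, p=0, q=1
  k=1: a=2, p=1, q=2
  k=2: a=1, p=1, q=3

1/3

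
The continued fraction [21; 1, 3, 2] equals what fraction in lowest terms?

Using pₖ = aₖpₖ₋₁ + pₖ₋₂ and qₖ = aₖqₖ₋₁ + qₖ₋₂:
  k=0: a=21, p=21, q=1
  k=1: a=1, p=22, q=1
  k=2: a=3, p=87, q=4
  k=3: a=2, p=196, q=9

196/9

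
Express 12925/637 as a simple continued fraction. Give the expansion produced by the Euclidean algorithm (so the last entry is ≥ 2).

12925 = 20·637 + 185
637 = 3·185 + 82
185 = 2·82 + 21
82 = 3·21 + 19
21 = 1·19 + 2
19 = 9·2 + 1
2 = 2·1 + 0  (stop)
So 12925/637 = [20; 3, 2, 3, 1, 9, 2].

[20; 3, 2, 3, 1, 9, 2]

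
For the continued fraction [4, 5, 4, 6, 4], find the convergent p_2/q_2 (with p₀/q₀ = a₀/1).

88/21

Using pₖ = aₖpₖ₋₁ + pₖ₋₂, qₖ = aₖqₖ₋₁ + qₖ₋₂ (with p₋₁=1, p₋₂=0, q₋₁=0, q₋₂=1):
  k=0: a=4, p=4, q=1
  k=1: a=5, p=21, q=5
  k=2: a=4, p=88, q=21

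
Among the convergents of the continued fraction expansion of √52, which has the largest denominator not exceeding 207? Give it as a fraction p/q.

649/90

√52 = [7; 4, 1, 2, 1, 4, 14, …] (period length 6).
Convergents:
  p_0/q_0 = 7/1
  p_1/q_1 = 29/4
  p_2/q_2 = 36/5
  p_3/q_3 = 101/14
  p_4/q_4 = 137/19
  p_5/q_5 = 649/90
  p_6/q_6 = 9223/1279
q_5 = 90 ≤ 207 < 1279 = q_6, so the answer is 649/90.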